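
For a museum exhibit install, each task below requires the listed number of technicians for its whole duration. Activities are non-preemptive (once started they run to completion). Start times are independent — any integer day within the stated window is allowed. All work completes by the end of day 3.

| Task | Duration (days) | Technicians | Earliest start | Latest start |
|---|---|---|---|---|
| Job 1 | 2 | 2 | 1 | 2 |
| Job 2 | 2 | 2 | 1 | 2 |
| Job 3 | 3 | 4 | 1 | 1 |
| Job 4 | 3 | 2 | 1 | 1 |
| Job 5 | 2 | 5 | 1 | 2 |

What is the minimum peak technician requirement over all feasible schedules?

Schedule Job 1@1, Job 2@1, Job 3@1, Job 4@1, Job 5@1: d1:15  d2:15  d3:6 — peak 15.
No arrangement of the 8 feasible schedules does better.

15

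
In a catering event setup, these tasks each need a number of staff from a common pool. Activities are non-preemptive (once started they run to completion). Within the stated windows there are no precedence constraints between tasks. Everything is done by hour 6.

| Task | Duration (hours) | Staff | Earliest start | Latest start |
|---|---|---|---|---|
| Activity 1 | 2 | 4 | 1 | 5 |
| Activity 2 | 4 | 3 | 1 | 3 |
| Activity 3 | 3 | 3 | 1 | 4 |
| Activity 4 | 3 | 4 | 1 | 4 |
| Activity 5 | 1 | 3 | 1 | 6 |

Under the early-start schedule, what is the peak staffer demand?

Early-start schedule: Activity 1@1, Activity 2@1, Activity 3@1, Activity 4@1, Activity 5@1.
Load per hour: hour 1: 17, hour 2: 14, hour 3: 10, hour 4: 3, hour 5: 0, hour 6: 0.
Peak is 17.

17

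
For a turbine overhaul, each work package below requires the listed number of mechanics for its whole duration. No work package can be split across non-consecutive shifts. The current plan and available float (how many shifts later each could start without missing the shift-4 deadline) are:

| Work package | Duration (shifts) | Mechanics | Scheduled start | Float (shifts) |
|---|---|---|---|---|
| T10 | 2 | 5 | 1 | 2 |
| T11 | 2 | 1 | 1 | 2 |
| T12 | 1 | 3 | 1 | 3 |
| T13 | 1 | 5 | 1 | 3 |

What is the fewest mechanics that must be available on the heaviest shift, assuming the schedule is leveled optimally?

Early-start (T10@1, T11@1, T12@1, T13@1) gives peak 14: s1:14  s2:6  s3:0  s4:0.
Shift T12→3, T13→4.
Schedule T10@1, T11@1, T12@3, T13@4: s1:6  s2:6  s3:3  s4:5 — peak 6.

6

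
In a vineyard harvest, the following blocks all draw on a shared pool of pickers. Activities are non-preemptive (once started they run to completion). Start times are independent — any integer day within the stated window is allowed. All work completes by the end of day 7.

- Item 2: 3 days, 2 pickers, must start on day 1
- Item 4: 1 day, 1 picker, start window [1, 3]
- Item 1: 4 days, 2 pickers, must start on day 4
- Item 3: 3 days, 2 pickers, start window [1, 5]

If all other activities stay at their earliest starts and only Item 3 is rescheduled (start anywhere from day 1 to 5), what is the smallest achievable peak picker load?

4

Item 3@1: d1:5  d2:4  d3:4  d4:2  d5:2  d6:2  d7:2 → peak 5
Item 3@2: d1:3  d2:4  d3:4  d4:4  d5:2  d6:2  d7:2 → peak 4
Item 3@3: d1:3  d2:2  d3:4  d4:4  d5:4  d6:2  d7:2 → peak 4
Item 3@4: d1:3  d2:2  d3:2  d4:4  d5:4  d6:4  d7:2 → peak 4
Item 3@5: d1:3  d2:2  d3:2  d4:2  d5:4  d6:4  d7:4 → peak 4
Best is Item 3@2, peak 4.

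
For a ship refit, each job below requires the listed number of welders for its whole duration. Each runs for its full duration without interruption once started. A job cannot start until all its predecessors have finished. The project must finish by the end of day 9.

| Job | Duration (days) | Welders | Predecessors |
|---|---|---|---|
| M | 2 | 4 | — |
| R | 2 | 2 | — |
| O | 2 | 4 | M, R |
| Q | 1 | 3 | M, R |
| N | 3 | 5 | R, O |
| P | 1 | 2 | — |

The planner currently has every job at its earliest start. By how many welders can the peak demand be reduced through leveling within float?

2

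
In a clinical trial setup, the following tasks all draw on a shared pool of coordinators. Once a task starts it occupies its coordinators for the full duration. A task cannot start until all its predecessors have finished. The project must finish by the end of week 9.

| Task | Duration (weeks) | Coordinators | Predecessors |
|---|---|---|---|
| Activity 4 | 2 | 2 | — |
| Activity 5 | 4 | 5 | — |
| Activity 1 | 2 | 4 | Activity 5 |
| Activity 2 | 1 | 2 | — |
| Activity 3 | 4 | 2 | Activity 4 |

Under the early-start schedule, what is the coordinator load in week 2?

At early start, week 2 has: Activity 4, Activity 5.
Demand: 2 + 5 = 7.

7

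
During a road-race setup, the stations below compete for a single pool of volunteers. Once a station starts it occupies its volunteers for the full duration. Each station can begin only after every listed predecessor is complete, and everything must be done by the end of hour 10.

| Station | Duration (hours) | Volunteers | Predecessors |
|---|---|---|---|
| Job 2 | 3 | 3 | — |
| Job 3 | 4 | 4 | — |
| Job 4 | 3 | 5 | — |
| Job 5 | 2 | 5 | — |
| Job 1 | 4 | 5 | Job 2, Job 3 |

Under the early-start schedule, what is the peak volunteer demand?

17

Early-start schedule: Job 2@1, Job 3@1, Job 4@1, Job 5@1, Job 1@5.
Load per hour: hour 1: 17, hour 2: 17, hour 3: 12, hour 4: 4, hour 5: 5, hour 6: 5, hour 7: 5, hour 8: 5, hour 9: 0, hour 10: 0.
Peak is 17.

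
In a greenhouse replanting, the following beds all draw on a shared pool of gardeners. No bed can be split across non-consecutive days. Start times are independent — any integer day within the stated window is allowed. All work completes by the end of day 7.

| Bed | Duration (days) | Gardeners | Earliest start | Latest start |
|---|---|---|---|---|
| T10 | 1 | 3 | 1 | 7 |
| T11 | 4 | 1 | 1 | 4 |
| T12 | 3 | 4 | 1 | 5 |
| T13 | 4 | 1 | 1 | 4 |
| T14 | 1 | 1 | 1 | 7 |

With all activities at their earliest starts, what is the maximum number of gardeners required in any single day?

10

Early-start schedule: T10@1, T11@1, T12@1, T13@1, T14@1.
Load per day: day 1: 10, day 2: 6, day 3: 6, day 4: 2, day 5: 0, day 6: 0, day 7: 0.
Peak is 10.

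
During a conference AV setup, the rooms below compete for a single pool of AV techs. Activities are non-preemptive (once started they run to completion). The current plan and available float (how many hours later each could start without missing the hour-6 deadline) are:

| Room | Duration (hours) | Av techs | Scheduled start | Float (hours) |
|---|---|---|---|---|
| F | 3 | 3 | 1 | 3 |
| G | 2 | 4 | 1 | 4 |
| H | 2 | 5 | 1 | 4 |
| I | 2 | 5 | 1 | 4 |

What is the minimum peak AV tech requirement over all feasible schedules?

8

Early-start (F@1, G@1, H@1, I@1) gives peak 17: h1:17  h2:17  h3:3  h4:0  h5:0  h6:0.
Shift H→3, I→5.
Schedule F@1, G@1, H@3, I@5: h1:7  h2:7  h3:8  h4:5  h5:5  h6:5 — peak 8.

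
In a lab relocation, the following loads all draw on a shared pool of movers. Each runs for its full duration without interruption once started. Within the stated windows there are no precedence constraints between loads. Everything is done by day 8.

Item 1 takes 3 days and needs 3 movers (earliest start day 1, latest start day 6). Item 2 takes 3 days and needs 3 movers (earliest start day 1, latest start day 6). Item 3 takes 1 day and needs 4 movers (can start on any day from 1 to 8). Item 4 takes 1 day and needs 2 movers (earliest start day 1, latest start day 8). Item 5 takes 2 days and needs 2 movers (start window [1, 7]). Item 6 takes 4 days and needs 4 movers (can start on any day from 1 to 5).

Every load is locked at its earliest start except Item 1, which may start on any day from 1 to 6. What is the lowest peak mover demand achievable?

Item 1@1: d1:18  d2:12  d3:10  d4:4  d5:0  d6:0  d7:0  d8:0 → peak 18
Item 1@2: d1:15  d2:12  d3:10  d4:7  d5:0  d6:0  d7:0  d8:0 → peak 15
Item 1@3: d1:15  d2:9  d3:10  d4:7  d5:3  d6:0  d7:0  d8:0 → peak 15
Item 1@4: d1:15  d2:9  d3:7  d4:7  d5:3  d6:3  d7:0  d8:0 → peak 15
Item 1@5: d1:15  d2:9  d3:7  d4:4  d5:3  d6:3  d7:3  d8:0 → peak 15
Item 1@6: d1:15  d2:9  d3:7  d4:4  d5:0  d6:3  d7:3  d8:3 → peak 15
Best is Item 1@2, peak 15.

15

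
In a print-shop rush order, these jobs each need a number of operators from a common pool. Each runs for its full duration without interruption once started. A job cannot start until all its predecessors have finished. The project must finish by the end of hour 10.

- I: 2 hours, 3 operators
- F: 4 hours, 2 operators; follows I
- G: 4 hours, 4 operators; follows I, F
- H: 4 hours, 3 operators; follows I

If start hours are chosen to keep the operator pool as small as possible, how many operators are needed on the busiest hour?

5

Schedule I@1, F@3, G@7, H@3: h1:3  h2:3  h3:5  h4:5  h5:5  h6:5  h7:4  h8:4  h9:4  h10:4 — peak 5.
Total operator-hours = 42 over 10 hours ⇒ peak ≥ ⌈42/10⌉ = 5, so 5 is optimal.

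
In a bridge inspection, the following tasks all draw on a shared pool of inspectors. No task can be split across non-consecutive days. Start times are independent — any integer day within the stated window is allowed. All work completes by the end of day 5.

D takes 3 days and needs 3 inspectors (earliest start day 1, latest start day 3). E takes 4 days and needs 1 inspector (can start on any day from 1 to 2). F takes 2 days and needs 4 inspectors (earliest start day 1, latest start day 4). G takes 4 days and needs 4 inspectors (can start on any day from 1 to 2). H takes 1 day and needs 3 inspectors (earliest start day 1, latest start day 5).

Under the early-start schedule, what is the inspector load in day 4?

5

At early start, day 4 has: E, G.
Demand: 1 + 4 = 5.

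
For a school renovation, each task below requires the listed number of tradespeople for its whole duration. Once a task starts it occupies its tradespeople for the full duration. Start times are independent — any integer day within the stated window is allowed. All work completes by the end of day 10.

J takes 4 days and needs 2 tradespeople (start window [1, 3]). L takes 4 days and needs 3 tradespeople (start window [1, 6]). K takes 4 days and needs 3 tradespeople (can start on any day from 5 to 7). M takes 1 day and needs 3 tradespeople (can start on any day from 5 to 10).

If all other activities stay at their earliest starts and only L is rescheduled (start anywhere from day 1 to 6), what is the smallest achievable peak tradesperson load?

6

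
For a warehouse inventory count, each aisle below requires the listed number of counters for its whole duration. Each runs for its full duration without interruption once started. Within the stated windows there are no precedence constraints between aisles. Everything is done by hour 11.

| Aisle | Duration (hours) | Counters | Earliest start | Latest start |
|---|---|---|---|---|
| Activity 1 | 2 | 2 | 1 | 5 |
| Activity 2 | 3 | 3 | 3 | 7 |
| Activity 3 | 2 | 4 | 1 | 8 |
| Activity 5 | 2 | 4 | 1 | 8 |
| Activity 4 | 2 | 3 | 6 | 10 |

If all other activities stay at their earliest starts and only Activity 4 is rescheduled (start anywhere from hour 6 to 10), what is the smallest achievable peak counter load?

Activity 4@6: h1:10  h2:10  h3:3  h4:3  h5:3  h6:3  h7:3  h8:0  h9:0  h10:0  h11:0 → peak 10
Activity 4@7: h1:10  h2:10  h3:3  h4:3  h5:3  h6:0  h7:3  h8:3  h9:0  h10:0  h11:0 → peak 10
Activity 4@8: h1:10  h2:10  h3:3  h4:3  h5:3  h6:0  h7:0  h8:3  h9:3  h10:0  h11:0 → peak 10
Activity 4@9: h1:10  h2:10  h3:3  h4:3  h5:3  h6:0  h7:0  h8:0  h9:3  h10:3  h11:0 → peak 10
Activity 4@10: h1:10  h2:10  h3:3  h4:3  h5:3  h6:0  h7:0  h8:0  h9:0  h10:3  h11:3 → peak 10
Best is Activity 4@6, peak 10.

10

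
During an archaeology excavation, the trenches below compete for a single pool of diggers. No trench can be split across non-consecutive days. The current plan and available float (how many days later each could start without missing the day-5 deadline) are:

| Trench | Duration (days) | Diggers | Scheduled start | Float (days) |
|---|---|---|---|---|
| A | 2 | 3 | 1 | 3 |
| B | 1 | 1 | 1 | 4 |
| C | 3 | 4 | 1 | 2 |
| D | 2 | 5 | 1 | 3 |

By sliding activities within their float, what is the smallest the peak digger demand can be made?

Early-start (A@1, B@1, C@1, D@1) gives peak 13: d1:13  d2:12  d3:4  d4:0  d5:0.
Shift B→3, D→4.
Schedule A@1, B@3, C@1, D@4: d1:7  d2:7  d3:5  d4:5  d5:5 — peak 7.

7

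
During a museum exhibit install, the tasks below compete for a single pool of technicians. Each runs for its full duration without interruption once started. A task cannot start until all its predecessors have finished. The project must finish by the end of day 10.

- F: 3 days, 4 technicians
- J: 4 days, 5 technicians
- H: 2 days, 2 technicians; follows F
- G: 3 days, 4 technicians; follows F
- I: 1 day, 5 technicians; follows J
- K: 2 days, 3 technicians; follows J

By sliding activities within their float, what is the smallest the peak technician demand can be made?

9

Early-start (F@1, J@1, H@4, G@4, I@5, K@5) gives peak 14: d1:9  d2:9  d3:9  d4:11  d5:14  d6:7  d7:0  d8:0  d9:0  d10:0.
Shift G→5, I→6, K→7.
Schedule F@1, J@1, H@4, G@5, I@6, K@7: d1:9  d2:9  d3:9  d4:7  d5:6  d6:9  d7:7  d8:3  d9:0  d10:0 — peak 9.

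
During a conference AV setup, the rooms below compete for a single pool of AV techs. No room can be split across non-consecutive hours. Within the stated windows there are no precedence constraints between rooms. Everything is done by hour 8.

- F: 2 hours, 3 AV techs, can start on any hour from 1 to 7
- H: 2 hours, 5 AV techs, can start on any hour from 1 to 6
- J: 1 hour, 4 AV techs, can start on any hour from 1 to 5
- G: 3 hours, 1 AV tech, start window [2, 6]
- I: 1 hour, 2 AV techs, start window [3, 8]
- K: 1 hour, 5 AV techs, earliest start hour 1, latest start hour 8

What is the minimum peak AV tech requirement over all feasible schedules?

Early-start (F@1, H@1, J@1, G@2, I@3, K@1) gives peak 17: h1:17  h2:9  h3:3  h4:1  h5:0  h6:0  h7:0  h8:0.
Shift H→3, J→5, G→5, I→6, K→8.
Schedule F@1, H@3, J@5, G@5, I@6, K@8: h1:3  h2:3  h3:5  h4:5  h5:5  h6:3  h7:1  h8:5 — peak 5.

5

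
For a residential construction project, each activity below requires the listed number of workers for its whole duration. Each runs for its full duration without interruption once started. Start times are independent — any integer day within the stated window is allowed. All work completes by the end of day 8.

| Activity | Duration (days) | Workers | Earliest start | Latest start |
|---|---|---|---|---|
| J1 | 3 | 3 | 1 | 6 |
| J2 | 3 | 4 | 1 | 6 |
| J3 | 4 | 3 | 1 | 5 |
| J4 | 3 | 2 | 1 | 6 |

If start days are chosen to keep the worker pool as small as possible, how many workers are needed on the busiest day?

Early-start (J1@1, J2@1, J3@1, J4@1) gives peak 12: d1:12  d2:12  d3:12  d4:3  d5:0  d6:0  d7:0  d8:0.
Shift J2→5, J4→4.
Schedule J1@1, J2@5, J3@1, J4@4: d1:6  d2:6  d3:6  d4:5  d5:6  d6:6  d7:4  d8:0 — peak 6.

6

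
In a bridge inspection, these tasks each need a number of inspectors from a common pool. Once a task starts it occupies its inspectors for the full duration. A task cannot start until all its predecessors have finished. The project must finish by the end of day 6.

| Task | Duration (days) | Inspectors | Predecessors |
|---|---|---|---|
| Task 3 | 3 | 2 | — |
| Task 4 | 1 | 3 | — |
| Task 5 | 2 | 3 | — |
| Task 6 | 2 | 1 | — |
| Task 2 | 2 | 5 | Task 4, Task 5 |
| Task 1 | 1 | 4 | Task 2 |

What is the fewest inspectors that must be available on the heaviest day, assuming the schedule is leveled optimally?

6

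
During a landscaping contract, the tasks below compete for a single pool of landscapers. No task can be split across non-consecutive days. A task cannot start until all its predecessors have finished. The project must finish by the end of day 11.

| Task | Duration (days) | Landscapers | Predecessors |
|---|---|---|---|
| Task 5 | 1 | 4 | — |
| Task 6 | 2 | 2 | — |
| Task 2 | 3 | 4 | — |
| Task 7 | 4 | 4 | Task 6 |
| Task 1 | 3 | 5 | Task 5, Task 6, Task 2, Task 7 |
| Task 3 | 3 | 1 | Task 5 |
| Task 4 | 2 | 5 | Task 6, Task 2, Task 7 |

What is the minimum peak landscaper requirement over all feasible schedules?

8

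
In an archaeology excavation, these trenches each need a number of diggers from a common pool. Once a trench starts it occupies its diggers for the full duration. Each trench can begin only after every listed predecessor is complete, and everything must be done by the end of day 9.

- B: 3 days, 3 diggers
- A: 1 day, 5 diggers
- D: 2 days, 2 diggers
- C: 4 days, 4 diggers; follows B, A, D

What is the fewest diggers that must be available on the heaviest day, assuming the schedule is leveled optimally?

5

Early-start (B@1, A@1, D@1, C@4) gives peak 10: d1:10  d2:5  d3:3  d4:4  d5:4  d6:4  d7:4  d8:0  d9:0.
Shift A→4, C→5.
Schedule B@1, A@4, D@1, C@5: d1:5  d2:5  d3:3  d4:5  d5:4  d6:4  d7:4  d8:4  d9:0 — peak 5.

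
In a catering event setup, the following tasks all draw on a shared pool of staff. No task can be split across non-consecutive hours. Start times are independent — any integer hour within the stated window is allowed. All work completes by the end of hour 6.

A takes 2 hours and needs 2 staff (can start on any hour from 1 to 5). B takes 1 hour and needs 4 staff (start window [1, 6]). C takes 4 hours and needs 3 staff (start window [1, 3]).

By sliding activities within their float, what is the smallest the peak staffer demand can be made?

Early-start (A@1, B@1, C@1) gives peak 9: h1:9  h2:5  h3:3  h4:3  h5:0  h6:0.
Shift B→5.
Schedule A@1, B@5, C@1: h1:5  h2:5  h3:3  h4:3  h5:4  h6:0 — peak 5.

5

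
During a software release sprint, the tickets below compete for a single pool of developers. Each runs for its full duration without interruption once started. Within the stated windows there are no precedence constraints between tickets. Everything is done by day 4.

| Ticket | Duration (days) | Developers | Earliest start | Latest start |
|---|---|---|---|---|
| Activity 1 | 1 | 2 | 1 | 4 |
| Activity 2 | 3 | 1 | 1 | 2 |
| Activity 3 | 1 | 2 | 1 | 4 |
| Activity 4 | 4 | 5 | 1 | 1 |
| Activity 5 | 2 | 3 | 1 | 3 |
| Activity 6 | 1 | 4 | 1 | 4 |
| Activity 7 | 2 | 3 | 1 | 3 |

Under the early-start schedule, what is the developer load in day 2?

At early start, day 2 has: Activity 2, Activity 4, Activity 5, Activity 7.
Demand: 1 + 5 + 3 + 3 = 12.

12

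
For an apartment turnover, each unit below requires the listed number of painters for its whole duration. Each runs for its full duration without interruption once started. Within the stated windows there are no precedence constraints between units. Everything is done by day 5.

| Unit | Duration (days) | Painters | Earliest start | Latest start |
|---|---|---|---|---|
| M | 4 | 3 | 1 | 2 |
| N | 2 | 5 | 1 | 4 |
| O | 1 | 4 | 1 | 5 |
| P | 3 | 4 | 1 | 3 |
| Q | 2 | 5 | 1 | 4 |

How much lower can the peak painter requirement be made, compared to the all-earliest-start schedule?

9

Early-start peak: d1:21  d2:17  d3:7  d4:3  d5:0 ⇒ 21.
Leveled (M@1, N@1, O@1, P@2, Q@3): d1:12  d2:12  d3:12  d4:12  d5:0 ⇒ 12.
Reduction 21 − 12 = 9.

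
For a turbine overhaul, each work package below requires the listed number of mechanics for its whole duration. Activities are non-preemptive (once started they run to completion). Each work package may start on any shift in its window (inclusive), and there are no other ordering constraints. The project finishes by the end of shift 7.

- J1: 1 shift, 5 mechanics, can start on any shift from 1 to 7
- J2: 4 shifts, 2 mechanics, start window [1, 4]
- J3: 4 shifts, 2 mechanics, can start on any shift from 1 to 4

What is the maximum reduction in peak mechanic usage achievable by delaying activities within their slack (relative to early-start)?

4

Early-start peak: s1:9  s2:4  s3:4  s4:4  s5:0  s6:0  s7:0 ⇒ 9.
Leveled (J1@1, J2@2, J3@2): s1:5  s2:4  s3:4  s4:4  s5:4  s6:0  s7:0 ⇒ 5.
Reduction 9 − 5 = 4.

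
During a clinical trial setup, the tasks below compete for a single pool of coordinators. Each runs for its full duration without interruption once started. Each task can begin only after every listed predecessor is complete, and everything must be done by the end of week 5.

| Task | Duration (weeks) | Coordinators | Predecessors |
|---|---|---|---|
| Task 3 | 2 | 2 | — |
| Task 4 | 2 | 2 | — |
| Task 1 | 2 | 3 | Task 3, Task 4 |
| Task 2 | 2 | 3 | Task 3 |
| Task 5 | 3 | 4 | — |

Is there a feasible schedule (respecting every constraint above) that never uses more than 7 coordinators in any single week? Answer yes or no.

no

The minimum achievable peak is 8; 7 < 8, so no feasible schedule stays within the cap.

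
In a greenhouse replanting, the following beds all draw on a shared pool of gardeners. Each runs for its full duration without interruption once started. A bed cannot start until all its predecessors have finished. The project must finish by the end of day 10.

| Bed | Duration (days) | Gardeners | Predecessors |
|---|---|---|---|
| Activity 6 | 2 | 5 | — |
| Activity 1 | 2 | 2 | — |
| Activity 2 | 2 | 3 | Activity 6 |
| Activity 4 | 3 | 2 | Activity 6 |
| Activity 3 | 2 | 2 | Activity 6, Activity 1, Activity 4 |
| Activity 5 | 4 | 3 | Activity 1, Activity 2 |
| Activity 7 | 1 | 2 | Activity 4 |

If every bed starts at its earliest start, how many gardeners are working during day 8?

At early start, day 8 has: Activity 5.
Demand: 3 = 3.

3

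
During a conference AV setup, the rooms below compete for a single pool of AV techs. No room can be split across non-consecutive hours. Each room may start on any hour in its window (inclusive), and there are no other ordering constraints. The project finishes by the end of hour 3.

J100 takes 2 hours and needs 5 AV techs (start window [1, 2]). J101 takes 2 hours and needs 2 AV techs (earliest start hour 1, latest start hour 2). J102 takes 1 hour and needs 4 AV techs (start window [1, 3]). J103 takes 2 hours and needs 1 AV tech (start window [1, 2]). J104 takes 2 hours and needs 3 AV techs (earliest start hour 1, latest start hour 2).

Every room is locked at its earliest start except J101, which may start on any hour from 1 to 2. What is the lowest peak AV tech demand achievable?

13

J101@1: h1:15  h2:11  h3:0 → peak 15
J101@2: h1:13  h2:11  h3:2 → peak 13
Best is J101@2, peak 13.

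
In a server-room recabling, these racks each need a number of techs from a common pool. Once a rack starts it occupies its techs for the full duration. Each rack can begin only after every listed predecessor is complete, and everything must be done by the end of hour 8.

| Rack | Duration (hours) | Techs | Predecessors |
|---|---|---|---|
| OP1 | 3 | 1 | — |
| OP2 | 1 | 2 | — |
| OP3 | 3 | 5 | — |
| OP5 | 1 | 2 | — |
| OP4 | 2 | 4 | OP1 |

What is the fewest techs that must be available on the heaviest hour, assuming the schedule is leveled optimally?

Early-start (OP1@1, OP2@1, OP3@1, OP5@1, OP4@4) gives peak 10: h1:10  h2:6  h3:6  h4:4  h5:4  h6:0  h7:0  h8:0.
Shift OP3→4, OP4→7.
Schedule OP1@1, OP2@1, OP3@4, OP5@1, OP4@7: h1:5  h2:1  h3:1  h4:5  h5:5  h6:5  h7:4  h8:4 — peak 5.

5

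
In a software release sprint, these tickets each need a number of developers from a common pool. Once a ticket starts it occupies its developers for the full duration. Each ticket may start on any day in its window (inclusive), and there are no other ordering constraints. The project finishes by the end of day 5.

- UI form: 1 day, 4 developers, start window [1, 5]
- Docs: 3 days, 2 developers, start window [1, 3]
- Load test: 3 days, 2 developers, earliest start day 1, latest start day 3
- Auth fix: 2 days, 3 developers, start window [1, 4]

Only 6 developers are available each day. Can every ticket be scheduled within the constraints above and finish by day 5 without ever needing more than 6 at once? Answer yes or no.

yes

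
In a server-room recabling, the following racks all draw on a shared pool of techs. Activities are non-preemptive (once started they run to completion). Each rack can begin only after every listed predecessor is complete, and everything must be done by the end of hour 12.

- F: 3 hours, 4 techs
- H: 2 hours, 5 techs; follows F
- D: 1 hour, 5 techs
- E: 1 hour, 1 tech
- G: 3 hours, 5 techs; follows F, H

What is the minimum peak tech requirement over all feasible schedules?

Early-start (F@1, H@4, D@1, E@1, G@6) gives peak 10: h1:10  h2:4  h3:4  h4:5  h5:5  h6:5  h7:5  h8:5  h9:0  h10:0  h11:0  h12:0.
Shift D→6, G→7.
Schedule F@1, H@4, D@6, E@1, G@7: h1:5  h2:4  h3:4  h4:5  h5:5  h6:5  h7:5  h8:5  h9:5  h10:0  h11:0  h12:0 — peak 5.

5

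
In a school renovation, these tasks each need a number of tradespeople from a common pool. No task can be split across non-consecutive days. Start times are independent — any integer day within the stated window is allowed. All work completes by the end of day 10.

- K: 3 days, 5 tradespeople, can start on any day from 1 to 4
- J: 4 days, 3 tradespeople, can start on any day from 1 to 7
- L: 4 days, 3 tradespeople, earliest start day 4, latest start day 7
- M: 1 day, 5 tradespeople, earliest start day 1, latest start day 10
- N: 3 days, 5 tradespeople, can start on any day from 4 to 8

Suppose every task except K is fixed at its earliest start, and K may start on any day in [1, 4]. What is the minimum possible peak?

13

K@1: d1:13  d2:8  d3:8  d4:11  d5:8  d6:8  d7:3  d8:0  d9:0  d10:0 → peak 13
K@2: d1:8  d2:8  d3:8  d4:16  d5:8  d6:8  d7:3  d8:0  d9:0  d10:0 → peak 16
K@3: d1:8  d2:3  d3:8  d4:16  d5:13  d6:8  d7:3  d8:0  d9:0  d10:0 → peak 16
K@4: d1:8  d2:3  d3:3  d4:16  d5:13  d6:13  d7:3  d8:0  d9:0  d10:0 → peak 16
Best is K@1, peak 13.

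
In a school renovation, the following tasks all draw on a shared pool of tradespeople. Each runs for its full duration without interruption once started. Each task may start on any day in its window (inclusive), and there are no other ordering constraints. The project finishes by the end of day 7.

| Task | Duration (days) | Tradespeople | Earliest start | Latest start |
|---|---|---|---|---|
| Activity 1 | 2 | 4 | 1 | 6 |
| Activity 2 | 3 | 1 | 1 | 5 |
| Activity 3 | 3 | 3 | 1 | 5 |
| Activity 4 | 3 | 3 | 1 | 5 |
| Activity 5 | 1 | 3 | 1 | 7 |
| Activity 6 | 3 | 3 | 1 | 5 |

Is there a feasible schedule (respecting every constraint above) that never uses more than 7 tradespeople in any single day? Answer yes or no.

yes

Schedule Activity 1@1, Activity 2@3, Activity 3@1, Activity 4@3, Activity 5@4, Activity 6@5: d1:7  d2:7  d3:7  d4:7  d5:7  d6:3  d7:3 — peak 7 ≤ 7.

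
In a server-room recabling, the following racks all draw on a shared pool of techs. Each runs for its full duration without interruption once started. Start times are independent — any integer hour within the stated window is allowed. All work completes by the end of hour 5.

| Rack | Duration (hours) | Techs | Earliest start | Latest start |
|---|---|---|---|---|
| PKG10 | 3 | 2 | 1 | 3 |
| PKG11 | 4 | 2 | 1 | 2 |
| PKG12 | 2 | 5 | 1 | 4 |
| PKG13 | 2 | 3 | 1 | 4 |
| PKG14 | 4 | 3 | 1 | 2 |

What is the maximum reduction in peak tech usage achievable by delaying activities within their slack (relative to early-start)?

Early-start peak: h1:15  h2:15  h3:7  h4:5  h5:0 ⇒ 15.
Leveled (PKG10@1, PKG11@1, PKG12@4, PKG13@1, PKG14@1): h1:10  h2:10  h3:7  h4:10  h5:5 ⇒ 10.
Reduction 15 − 10 = 5.

5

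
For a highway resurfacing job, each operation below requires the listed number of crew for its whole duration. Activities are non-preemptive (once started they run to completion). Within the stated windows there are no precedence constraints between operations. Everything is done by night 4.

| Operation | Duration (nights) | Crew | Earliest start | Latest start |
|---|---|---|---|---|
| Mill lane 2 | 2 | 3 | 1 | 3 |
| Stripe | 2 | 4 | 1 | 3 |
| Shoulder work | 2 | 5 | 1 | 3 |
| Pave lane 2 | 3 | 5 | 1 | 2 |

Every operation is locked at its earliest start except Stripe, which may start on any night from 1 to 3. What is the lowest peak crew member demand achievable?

13

Stripe@1: n1:17  n2:17  n3:5  n4:0 → peak 17
Stripe@2: n1:13  n2:17  n3:9  n4:0 → peak 17
Stripe@3: n1:13  n2:13  n3:9  n4:4 → peak 13
Best is Stripe@3, peak 13.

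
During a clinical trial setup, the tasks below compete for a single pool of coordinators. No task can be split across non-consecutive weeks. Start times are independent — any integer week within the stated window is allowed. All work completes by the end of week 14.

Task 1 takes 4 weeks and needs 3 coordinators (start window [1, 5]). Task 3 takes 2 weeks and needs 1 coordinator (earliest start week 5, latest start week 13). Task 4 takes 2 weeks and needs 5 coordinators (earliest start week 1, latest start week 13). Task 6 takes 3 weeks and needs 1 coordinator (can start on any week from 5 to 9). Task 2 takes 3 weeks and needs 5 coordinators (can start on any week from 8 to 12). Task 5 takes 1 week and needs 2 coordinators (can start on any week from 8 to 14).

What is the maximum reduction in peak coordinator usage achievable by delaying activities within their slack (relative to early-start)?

Early-start peak: w1:8  w2:8  w3:3  w4:3  w5:2  w6:2  w7:1  w8:7  w9:5  w10:5  w11:0  w12:0  w13:0  w14:0 ⇒ 8.
Leveled (Task 1@1, Task 3@5, Task 4@7, Task 6@9, Task 2@12, Task 5@9): w1:3  w2:3  w3:3  w4:3  w5:1  w6:1  w7:5  w8:5  w9:3  w10:1  w11:1  w12:5  w13:5  w14:5 ⇒ 5.
Reduction 8 − 5 = 3.

3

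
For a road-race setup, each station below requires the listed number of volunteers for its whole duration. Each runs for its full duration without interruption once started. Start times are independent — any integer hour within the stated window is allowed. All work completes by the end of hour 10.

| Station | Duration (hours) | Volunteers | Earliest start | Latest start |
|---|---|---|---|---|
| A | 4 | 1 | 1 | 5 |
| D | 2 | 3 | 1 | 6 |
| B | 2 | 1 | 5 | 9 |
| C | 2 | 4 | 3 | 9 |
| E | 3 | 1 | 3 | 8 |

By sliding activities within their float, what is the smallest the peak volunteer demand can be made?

Early-start (A@1, D@1, B@5, C@3, E@3) gives peak 6: h1:4  h2:4  h3:6  h4:6  h5:2  h6:1  h7:0  h8:0  h9:0  h10:0.
Shift C→7.
Schedule A@1, D@1, B@5, C@7, E@3: h1:4  h2:4  h3:2  h4:2  h5:2  h6:1  h7:4  h8:4  h9:0  h10:0 — peak 4.

4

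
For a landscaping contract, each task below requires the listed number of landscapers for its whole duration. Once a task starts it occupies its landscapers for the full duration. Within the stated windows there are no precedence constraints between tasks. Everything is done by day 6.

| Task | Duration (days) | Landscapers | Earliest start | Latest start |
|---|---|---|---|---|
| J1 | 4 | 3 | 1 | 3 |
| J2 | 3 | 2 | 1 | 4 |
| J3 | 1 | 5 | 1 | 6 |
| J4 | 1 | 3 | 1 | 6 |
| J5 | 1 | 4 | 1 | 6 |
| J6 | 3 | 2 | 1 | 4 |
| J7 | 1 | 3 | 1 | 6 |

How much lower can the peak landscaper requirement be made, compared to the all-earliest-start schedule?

15

Early-start peak: d1:22  d2:7  d3:7  d4:3  d5:0  d6:0 ⇒ 22.
Leveled (J1@1, J2@1, J3@5, J4@4, J5@6, J6@1, J7@6): d1:7  d2:7  d3:7  d4:6  d5:5  d6:7 ⇒ 7.
Reduction 22 − 7 = 15.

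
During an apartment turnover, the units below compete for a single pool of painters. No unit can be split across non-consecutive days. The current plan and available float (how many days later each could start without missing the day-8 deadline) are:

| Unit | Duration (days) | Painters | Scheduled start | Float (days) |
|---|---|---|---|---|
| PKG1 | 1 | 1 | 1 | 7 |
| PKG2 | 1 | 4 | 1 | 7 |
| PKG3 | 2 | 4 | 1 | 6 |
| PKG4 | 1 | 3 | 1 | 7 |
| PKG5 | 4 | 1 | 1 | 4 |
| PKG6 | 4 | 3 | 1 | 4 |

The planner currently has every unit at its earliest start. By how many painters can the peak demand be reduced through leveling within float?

12

Early-start peak: d1:16  d2:8  d3:4  d4:4  d5:0  d6:0  d7:0  d8:0 ⇒ 16.
Leveled (PKG1@1, PKG2@2, PKG3@3, PKG4@1, PKG5@5, PKG6@5): d1:4  d2:4  d3:4  d4:4  d5:4  d6:4  d7:4  d8:4 ⇒ 4.
Reduction 16 − 4 = 12.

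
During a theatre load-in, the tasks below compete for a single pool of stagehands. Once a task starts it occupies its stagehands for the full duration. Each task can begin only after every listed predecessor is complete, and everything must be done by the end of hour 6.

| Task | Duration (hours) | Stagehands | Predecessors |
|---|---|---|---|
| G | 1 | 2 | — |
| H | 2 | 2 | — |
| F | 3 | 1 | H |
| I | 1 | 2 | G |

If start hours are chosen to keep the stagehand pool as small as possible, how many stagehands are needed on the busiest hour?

Early-start (G@1, H@1, F@3, I@2) gives peak 4: h1:4  h2:4  h3:1  h4:1  h5:1  h6:0.
Shift H→2, F→4, I→4.
Schedule G@1, H@2, F@4, I@4: h1:2  h2:2  h3:2  h4:3  h5:1  h6:1 — peak 3.

3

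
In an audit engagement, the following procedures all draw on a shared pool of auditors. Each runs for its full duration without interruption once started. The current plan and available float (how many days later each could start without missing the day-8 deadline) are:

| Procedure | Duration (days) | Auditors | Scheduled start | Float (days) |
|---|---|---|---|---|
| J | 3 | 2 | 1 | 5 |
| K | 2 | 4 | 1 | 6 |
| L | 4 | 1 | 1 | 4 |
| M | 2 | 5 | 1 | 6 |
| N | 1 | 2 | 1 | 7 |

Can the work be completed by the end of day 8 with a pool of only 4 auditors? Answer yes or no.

The minimum achievable peak is 5; 4 < 5, so no feasible schedule stays within the cap.

no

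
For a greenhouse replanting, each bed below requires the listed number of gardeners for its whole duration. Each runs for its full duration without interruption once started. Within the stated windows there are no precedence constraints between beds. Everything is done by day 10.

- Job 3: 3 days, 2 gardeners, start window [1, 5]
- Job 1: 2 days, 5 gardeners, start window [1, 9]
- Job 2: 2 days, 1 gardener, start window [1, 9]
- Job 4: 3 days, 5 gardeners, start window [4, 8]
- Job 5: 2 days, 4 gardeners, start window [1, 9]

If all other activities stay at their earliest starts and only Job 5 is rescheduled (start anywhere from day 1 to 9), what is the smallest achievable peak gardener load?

8

Job 5@1: d1:12  d2:12  d3:2  d4:5  d5:5  d6:5  d7:0  d8:0  d9:0  d10:0 → peak 12
Job 5@2: d1:8  d2:12  d3:6  d4:5  d5:5  d6:5  d7:0  d8:0  d9:0  d10:0 → peak 12
Job 5@3: d1:8  d2:8  d3:6  d4:9  d5:5  d6:5  d7:0  d8:0  d9:0  d10:0 → peak 9
Job 5@4: d1:8  d2:8  d3:2  d4:9  d5:9  d6:5  d7:0  d8:0  d9:0  d10:0 → peak 9
Job 5@5: d1:8  d2:8  d3:2  d4:5  d5:9  d6:9  d7:0  d8:0  d9:0  d10:0 → peak 9
Job 5@6: d1:8  d2:8  d3:2  d4:5  d5:5  d6:9  d7:4  d8:0  d9:0  d10:0 → peak 9
Job 5@7: d1:8  d2:8  d3:2  d4:5  d5:5  d6:5  d7:4  d8:4  d9:0  d10:0 → peak 8
Job 5@8: d1:8  d2:8  d3:2  d4:5  d5:5  d6:5  d7:0  d8:4  d9:4  d10:0 → peak 8
Job 5@9: d1:8  d2:8  d3:2  d4:5  d5:5  d6:5  d7:0  d8:0  d9:4  d10:4 → peak 8
Best is Job 5@7, peak 8.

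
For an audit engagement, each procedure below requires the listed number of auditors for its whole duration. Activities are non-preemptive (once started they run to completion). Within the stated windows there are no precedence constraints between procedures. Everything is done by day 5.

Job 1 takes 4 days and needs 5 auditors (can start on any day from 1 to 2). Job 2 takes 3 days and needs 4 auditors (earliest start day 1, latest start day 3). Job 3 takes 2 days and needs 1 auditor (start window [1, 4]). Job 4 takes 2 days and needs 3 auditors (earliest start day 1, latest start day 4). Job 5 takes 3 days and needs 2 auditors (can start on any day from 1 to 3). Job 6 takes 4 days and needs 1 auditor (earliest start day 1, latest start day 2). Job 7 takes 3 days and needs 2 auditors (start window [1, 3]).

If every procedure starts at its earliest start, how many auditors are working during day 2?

At early start, day 2 has: Job 1, Job 2, Job 3, Job 4, Job 5, Job 6, Job 7.
Demand: 5 + 4 + 1 + 3 + 2 + 1 + 2 = 18.

18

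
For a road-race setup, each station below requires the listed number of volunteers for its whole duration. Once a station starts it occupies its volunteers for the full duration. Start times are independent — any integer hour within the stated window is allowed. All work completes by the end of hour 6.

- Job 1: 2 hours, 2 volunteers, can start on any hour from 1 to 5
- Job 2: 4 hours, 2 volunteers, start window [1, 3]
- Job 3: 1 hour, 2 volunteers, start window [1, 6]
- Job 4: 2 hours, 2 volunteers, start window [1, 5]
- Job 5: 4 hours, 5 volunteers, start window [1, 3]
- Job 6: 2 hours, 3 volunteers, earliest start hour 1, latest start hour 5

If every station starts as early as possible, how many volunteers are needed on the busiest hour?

16

Early-start schedule: Job 1@1, Job 2@1, Job 3@1, Job 4@1, Job 5@1, Job 6@1.
Load per hour: hour 1: 16, hour 2: 14, hour 3: 7, hour 4: 7, hour 5: 0, hour 6: 0.
Peak is 16.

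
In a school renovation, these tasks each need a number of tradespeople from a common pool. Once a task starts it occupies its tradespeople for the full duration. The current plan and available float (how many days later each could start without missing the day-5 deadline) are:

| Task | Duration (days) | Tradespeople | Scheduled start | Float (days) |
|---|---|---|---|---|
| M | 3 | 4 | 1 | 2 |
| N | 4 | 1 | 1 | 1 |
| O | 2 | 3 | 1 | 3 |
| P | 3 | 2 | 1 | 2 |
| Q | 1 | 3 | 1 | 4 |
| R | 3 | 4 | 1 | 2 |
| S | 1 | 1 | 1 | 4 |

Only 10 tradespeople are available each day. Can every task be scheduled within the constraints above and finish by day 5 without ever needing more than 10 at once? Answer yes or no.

no

The minimum achievable peak is 11; 10 < 11, so no feasible schedule stays within the cap.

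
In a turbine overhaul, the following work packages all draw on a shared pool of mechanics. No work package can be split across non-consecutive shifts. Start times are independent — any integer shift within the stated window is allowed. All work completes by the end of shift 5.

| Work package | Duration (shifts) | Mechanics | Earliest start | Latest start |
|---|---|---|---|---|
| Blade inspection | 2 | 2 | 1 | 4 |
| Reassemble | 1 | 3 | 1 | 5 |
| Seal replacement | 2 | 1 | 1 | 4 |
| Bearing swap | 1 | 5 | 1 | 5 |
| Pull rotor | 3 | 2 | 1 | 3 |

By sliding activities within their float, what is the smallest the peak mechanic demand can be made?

5

Early-start (Blade inspection@1, Reassemble@1, Seal replacement@1, Bearing swap@1, Pull rotor@1) gives peak 13: s1:13  s2:5  s3:2  s4:0  s5:0.
Shift Seal replacement→2, Bearing swap→5, Pull rotor→2.
Schedule Blade inspection@1, Reassemble@1, Seal replacement@2, Bearing swap@5, Pull rotor@2: s1:5  s2:5  s3:3  s4:2  s5:5 — peak 5.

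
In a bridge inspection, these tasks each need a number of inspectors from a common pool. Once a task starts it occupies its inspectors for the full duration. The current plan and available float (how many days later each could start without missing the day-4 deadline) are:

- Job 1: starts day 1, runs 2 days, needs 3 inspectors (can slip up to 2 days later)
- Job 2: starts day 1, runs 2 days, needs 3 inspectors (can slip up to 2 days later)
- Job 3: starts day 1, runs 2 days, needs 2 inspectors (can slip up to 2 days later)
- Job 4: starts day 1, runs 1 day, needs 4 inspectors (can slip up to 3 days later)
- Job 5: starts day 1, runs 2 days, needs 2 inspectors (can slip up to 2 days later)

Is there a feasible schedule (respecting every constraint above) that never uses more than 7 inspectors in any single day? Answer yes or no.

yes

Schedule Job 1@1, Job 2@2, Job 3@3, Job 4@1, Job 5@3: d1:7  d2:6  d3:7  d4:4 — peak 7 ≤ 7.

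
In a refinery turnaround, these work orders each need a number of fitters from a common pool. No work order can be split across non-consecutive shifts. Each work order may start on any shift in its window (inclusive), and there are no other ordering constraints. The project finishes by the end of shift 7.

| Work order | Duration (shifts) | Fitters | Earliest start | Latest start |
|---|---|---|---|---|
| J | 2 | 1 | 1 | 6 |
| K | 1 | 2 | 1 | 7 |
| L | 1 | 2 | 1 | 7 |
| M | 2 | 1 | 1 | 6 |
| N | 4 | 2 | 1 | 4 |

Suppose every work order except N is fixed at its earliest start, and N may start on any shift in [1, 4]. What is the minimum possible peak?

N@1: s1:8  s2:4  s3:2  s4:2  s5:0  s6:0  s7:0 → peak 8
N@2: s1:6  s2:4  s3:2  s4:2  s5:2  s6:0  s7:0 → peak 6
N@3: s1:6  s2:2  s3:2  s4:2  s5:2  s6:2  s7:0 → peak 6
N@4: s1:6  s2:2  s3:0  s4:2  s5:2  s6:2  s7:2 → peak 6
Best is N@2, peak 6.

6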